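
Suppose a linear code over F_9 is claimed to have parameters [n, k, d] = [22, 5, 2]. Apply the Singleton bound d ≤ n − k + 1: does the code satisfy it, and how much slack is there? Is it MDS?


Singleton RHS = n − k + 1 = 18, slack = 16, bound satisfied, not MDS.

Singleton bound: d ≤ n − k + 1.
Here n = 22, k = 5, so n − k + 1 = 18.
Given d = 2, check d ≤ 18: YES.
Slack = (n − k + 1) − d = 16.
The code is NOT MDS (slack = 16 > 0).
Description: the claimed parameters are [22, 5, 2]_9; such a code would be non-MDS.


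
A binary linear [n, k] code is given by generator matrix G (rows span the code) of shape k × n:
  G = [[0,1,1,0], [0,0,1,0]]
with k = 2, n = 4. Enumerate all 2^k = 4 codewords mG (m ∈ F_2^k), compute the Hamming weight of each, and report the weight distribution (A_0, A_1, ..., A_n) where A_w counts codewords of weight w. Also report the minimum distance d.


Weight distribution: A_0 = 1, A_1 = 2, A_2 = 1. Minimum distance d = 1.

Enumerate all 2^2 = 4 messages m ∈ F_2^2.
For each, compute codeword c = mG in F_2^4, then tally its weight.
  m = 00 → c = 0000, weight = 0.
  m = 10 → c = 0110, weight = 2.
  m = 01 → c = 0010, weight = 1.
  m = 11 → c = 0100, weight = 1.
Tally weights:
  weight 0: 1 codewords.
  weight 1: 2 codewords.
  weight 2: 1 codewords.
Minimum distance d = smallest w > 0 with A_w > 0 = 1.
Sanity: Σ A_w = 4 = 2^2 = 4 ✓.


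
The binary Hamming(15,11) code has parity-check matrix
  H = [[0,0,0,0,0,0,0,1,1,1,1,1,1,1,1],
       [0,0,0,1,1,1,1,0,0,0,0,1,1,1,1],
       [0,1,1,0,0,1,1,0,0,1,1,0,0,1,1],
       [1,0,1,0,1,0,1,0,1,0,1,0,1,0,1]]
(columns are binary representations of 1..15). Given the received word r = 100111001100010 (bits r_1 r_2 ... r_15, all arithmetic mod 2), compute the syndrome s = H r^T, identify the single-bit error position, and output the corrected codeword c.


s = (1, 0, 1, 1)^T, error position = 11, corrected codeword c = 100111001110010

Compute s = H r^T mod 2 one row at a time:
  s_1 = 0 + 1 + 1 + 0 + 0 + 0 + 1 + 0 = 3 ≡ 1 (mod 2).
  s_2 = 1 + 1 + 1 + 0 + 0 + 0 + 1 + 0 = 4 ≡ 0 (mod 2).
  s_3 = 0 + 0 + 1 + 0 + 1 + 0 + 1 + 0 = 3 ≡ 1 (mod 2).
  s_4 = 1 + 0 + 1 + 0 + 1 + 0 + 0 + 0 = 3 ≡ 1 (mod 2).
s = (1, 0, 1, 1)^T — this equals column 11 of H (binary 1011), so error is at position 11.
Correct: flip bit 11 of r = 100111001100010 to get c = 100111001110010.


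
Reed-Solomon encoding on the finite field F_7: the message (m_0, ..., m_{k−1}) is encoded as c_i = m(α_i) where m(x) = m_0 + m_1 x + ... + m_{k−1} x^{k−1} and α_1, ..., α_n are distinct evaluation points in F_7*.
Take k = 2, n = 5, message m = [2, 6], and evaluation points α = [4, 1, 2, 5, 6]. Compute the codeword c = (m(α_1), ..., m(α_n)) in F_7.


c = [5, 1, 0, 4, 3]

Message polynomial: m(x) = 2 + 6·x (mod 7).
For each evaluation point α_i, compute m(α_i) mod 7:
  α_1 = 4: Horner steps 6 → 5, so m(4) = 5.
  α_2 = 1: Horner steps 6 → 1, so m(1) = 1.
  α_3 = 2: Horner steps 6 → 0, so m(2) = 0.
  α_4 = 5: Horner steps 6 → 4, so m(5) = 4.
  α_5 = 6: Horner steps 6 → 3, so m(6) = 3.
Codeword c = [5, 1, 0, 4, 3] ∈ F_7^5.


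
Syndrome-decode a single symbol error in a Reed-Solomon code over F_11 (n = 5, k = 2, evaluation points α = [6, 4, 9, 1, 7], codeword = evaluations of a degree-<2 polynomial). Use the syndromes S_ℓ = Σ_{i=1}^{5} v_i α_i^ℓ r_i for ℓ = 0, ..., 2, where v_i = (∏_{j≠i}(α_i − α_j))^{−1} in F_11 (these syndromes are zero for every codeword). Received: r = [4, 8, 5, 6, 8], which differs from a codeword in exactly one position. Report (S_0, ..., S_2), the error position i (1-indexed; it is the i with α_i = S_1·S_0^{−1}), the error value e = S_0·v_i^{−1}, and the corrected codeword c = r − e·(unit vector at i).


S = (5, 9, 3), error at position 2, error magnitude e = 1, c = [4, 7, 5, 6, 8].

Step 1: column multipliers v_i = (∏_{j≠i}(α_i − α_j))^{−1} mod 11.
  i = 1 (α = 6): (6−4)(6−9)(6−1)(6−7) = 2·(−3)·5·(−1) = 30 ≡ 8, so v_1 = 8^{−1} = 7 (mod 11).
  i = 2 (α = 4): (4−6)(4−9)(4−1)(4−7) = (−2)·(−5)·3·(−3) = −90 ≡ 9, so v_2 = 9^{−1} = 5 (mod 11).
  i = 3 (α = 9): (9−6)(9−4)(9−1)(9−7) = 3·5·8·2 = 240 ≡ 9, so v_3 = 9^{−1} = 5 (mod 11).
  i = 4 (α = 1): (1−6)(1−4)(1−9)(1−7) = (−5)·(−3)·(−8)·(−6) = 720 ≡ 5, so v_4 = 5^{−1} = 9 (mod 11).
  i = 5 (α = 7): (7−6)(7−4)(7−9)(7−1) = 1·3·(−2)·6 = −36 ≡ 8, so v_5 = 8^{−1} = 7 (mod 11).
  v = [7, 5, 5, 9, 7].
Step 2: syndromes of r = [4, 8, 5, 6, 8] (all sums mod 11).
  S_0 = Σ v_i r_i = 7·4 + 5·8 + 5·5 + 9·6 + 7·8 = 203 ≡ 5.
  S_1 = Σ v_i α_i r_i = 7·6·4 + 5·4·8 + 5·9·5 + 9·1·6 + 7·7·8 = 999 ≡ 9.
  α_i^2 mod 11 = [3, 5, 4, 1, 5].
  S_2 = Σ v_i α_i^2 r_i = 7·3·4 + 5·5·8 + 5·4·5 + 9·1·6 + 7·5·8 = 718 ≡ 3.
  S = (5, 9, 3) ≠ 0, so r is not a codeword (an error is present).
Step 3: locate the error. For a single error e at position i, S_ℓ = v_i·e·α_i^ℓ, so α_err = S_1/S_0.
  S_0^{−1} = 5^{−1} = 9 (mod 11), so α_err = 9·9 = 81 ≡ 4 = α_2. Error position i = 2.
  Consistency check: S_2/S_1 = 3·5 = 15 ≡ 4 = α_err ✓ (single-error assumption holds).
Step 4: error magnitude e = S_0/v_2 = S_0·∏_{j≠2}(α_2 − α_j) = 5·9 = 45 ≡ 1 (mod 11).
Step 5: correct position 2: c_2 = r_2 − e = 8 − 1 ≡ 7 (mod 11). Hence c = [4, 7, 5, 6, 8].
  Check: interpolating c through the α_i gives m(x) = 2 + 4·x (degree < 2) with m(α_i) = c_i for every i, so c is indeed a codeword.


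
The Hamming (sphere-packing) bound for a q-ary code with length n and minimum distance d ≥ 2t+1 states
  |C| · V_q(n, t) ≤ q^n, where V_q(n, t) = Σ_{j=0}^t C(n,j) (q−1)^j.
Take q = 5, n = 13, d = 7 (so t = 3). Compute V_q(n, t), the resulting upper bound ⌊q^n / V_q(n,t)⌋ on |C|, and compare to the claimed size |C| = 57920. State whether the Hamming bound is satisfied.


V_q(n, t) = 19605, q^n = 1220703125, Hamming bound = 62264, |C| = 57920 ≤ bound (satisfied).

Step 1: Compute V_q(n, t) = Σ_{j=0}^3 C(n, j) (q−1)^j.
  j = 0: C(13,0)·(4)^0 = 1·1 = 1.
  j = 1: C(13,1)·(4)^1 = 13·4 = 52.
  j = 2: C(13,2)·(4)^2 = 78·16 = 1248.
  j = 3: C(13,3)·(4)^3 = 286·64 = 18304.
  V_q(n, t) = 1 + 52 + 1248 + 18304 = 19605.
Step 2: q^n = 5^13 = 1220703125.
Step 3: Hamming bound ⌊q^n / V_q(n,t)⌋ = ⌊1220703125/19605⌋ = 62264.
Step 4: Compare |C| = 57920 to 62264: satisfied.
The claimed |C| lies below the Hamming bound.


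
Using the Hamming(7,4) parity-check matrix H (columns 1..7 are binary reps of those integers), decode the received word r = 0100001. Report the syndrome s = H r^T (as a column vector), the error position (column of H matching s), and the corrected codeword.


s = (1, 0, 1)^T, error position = 5, corrected codeword c = 0100101

Compute s = H r^T mod 2 one row at a time:
  s_1 = 0 + 0 + 0 + 1 = 1 ≡ 1 (mod 2).
  s_2 = 1 + 0 + 0 + 1 = 2 ≡ 0 (mod 2).
  s_3 = 0 + 0 + 0 + 1 = 1 ≡ 1 (mod 2).
s = (1, 0, 1)^T — this equals column 5 of H (binary 101), so error is at position 5.
Correct: flip bit 5 of r = 0100001 to get c = 0100101.


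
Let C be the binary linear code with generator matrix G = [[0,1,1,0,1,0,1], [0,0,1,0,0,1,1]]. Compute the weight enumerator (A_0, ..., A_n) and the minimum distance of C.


Weight distribution: A_0 = 1, A_3 = 2, A_4 = 1. Minimum distance d = 3.

Enumerate all 2^2 = 4 messages m ∈ F_2^2.
For each, compute codeword c = mG in F_2^7, then tally its weight.
  m = 00 → c = 0000000, weight = 0.
  m = 10 → c = 0110101, weight = 4.
  m = 01 → c = 0010011, weight = 3.
  m = 11 → c = 0100110, weight = 3.
Tally weights:
  weight 0: 1 codewords.
  weight 3: 2 codewords.
  weight 4: 1 codewords.
Minimum distance d = smallest w > 0 with A_w > 0 = 3.
Sanity: Σ A_w = 4 = 2^2 = 4 ✓.


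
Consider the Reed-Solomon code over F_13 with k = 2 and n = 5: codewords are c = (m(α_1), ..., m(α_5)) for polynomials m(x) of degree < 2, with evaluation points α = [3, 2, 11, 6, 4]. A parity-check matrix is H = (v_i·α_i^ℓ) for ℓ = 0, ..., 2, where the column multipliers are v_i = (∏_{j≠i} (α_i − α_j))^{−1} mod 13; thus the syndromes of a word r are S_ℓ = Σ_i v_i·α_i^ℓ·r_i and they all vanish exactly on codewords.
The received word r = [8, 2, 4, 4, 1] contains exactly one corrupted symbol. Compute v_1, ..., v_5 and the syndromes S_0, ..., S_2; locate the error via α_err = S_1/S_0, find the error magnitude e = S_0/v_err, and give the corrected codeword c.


S = (3, 5, 4), error at position 4, error magnitude e = 4, c = [8, 2, 4, 0, 1].

Step 1: column multipliers v_i = (∏_{j≠i}(α_i − α_j))^{−1} mod 13.
  i = 1 (α = 3): (3−2)(3−11)(3−6)(3−4) = 1·(−8)·(−3)·(−1) = −24 ≡ 2, so v_1 = 2^{−1} = 7 (mod 13).
  i = 2 (α = 2): (2−3)(2−11)(2−6)(2−4) = (−1)·(−9)·(−4)·(−2) = 72 ≡ 7, so v_2 = 7^{−1} = 2 (mod 13).
  i = 3 (α = 11): (11−3)(11−2)(11−6)(11−4) = 8·9·5·7 = 2520 ≡ 11, so v_3 = 11^{−1} = 6 (mod 13).
  i = 4 (α = 6): (6−3)(6−2)(6−11)(6−4) = 3·4·(−5)·2 = −120 ≡ 10, so v_4 = 10^{−1} = 4 (mod 13).
  i = 5 (α = 4): (4−3)(4−2)(4−11)(4−6) = 1·2·(−7)·(−2) = 28 ≡ 2, so v_5 = 2^{−1} = 7 (mod 13).
  v = [7, 2, 6, 4, 7].
Step 2: syndromes of r = [8, 2, 4, 4, 1] (all sums mod 13).
  S_0 = Σ v_i r_i = 7·8 + 2·2 + 6·4 + 4·4 + 7·1 = 107 ≡ 3.
  S_1 = Σ v_i α_i r_i = 7·3·8 + 2·2·2 + 6·11·4 + 4·6·4 + 7·4·1 = 564 ≡ 5.
  α_i^2 mod 13 = [9, 4, 4, 10, 3].
  S_2 = Σ v_i α_i^2 r_i = 7·9·8 + 2·4·2 + 6·4·4 + 4·10·4 + 7·3·1 = 797 ≡ 4.
  S = (3, 5, 4) ≠ 0, so r is not a codeword (an error is present).
Step 3: locate the error. For a single error e at position i, S_ℓ = v_i·e·α_i^ℓ, so α_err = S_1/S_0.
  S_0^{−1} = 3^{−1} = 9 (mod 13), so α_err = 5·9 = 45 ≡ 6 = α_4. Error position i = 4.
  Consistency check: S_2/S_1 = 4·8 = 32 ≡ 6 = α_err ✓ (single-error assumption holds).
Step 4: error magnitude e = S_0/v_4 = S_0·∏_{j≠4}(α_4 − α_j) = 3·10 = 30 ≡ 4 (mod 13).
Step 5: correct position 4: c_4 = r_4 − e = 4 − 4 ≡ 0 (mod 13). Hence c = [8, 2, 4, 0, 1].
  Check: interpolating c through the α_i gives m(x) = 3 + 6·x (degree < 2) with m(α_i) = c_i for every i, so c is indeed a codeword.


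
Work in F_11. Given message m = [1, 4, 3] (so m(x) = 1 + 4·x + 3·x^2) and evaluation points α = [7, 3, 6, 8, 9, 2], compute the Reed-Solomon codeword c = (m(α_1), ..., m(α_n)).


c = [0, 7, 1, 5, 5, 10]

Message polynomial: m(x) = 1 + 4·x + 3·x^2 (mod 11).
For each evaluation point α_i, compute m(α_i) mod 11:
  α_1 = 7: Horner steps 3 → 3 → 0, so m(7) = 0.
  α_2 = 3: Horner steps 3 → 2 → 7, so m(3) = 7.
  α_3 = 6: Horner steps 3 → 0 → 1, so m(6) = 1.
  α_4 = 8: Horner steps 3 → 6 → 5, so m(8) = 5.
  α_5 = 9: Horner steps 3 → 9 → 5, so m(9) = 5.
  α_6 = 2: Horner steps 3 → 10 → 10, so m(2) = 10.
Codeword c = [0, 7, 1, 5, 5, 10] ∈ F_11^6.


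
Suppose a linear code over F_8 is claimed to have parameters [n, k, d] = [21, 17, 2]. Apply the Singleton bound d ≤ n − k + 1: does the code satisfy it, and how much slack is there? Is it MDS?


Singleton RHS = n − k + 1 = 5, slack = 3, bound satisfied, not MDS.

Singleton bound: d ≤ n − k + 1.
Here n = 21, k = 17, so n − k + 1 = 5.
Given d = 2, check d ≤ 5: YES.
Slack = (n − k + 1) − d = 3.
The code is NOT MDS (slack = 3 > 0).
Description: the claimed parameters are [21, 17, 2]_8; such a code would be non-MDS.


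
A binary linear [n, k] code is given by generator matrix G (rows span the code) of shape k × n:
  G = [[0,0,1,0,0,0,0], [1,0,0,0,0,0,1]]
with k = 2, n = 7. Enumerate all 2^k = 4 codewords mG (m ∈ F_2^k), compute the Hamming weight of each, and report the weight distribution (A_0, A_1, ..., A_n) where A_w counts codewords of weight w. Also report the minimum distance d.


Weight distribution: A_0 = 1, A_1 = 1, A_2 = 1, A_3 = 1. Minimum distance d = 1.

Enumerate all 2^2 = 4 messages m ∈ F_2^2.
For each, compute codeword c = mG in F_2^7, then tally its weight.
  m = 00 → c = 0000000, weight = 0.
  m = 10 → c = 0010000, weight = 1.
  m = 01 → c = 1000001, weight = 2.
  m = 11 → c = 1010001, weight = 3.
Tally weights:
  weight 0: 1 codewords.
  weight 1: 1 codewords.
  weight 2: 1 codewords.
  weight 3: 1 codewords.
Minimum distance d = smallest w > 0 with A_w > 0 = 1.
Sanity: Σ A_w = 4 = 2^2 = 4 ✓.


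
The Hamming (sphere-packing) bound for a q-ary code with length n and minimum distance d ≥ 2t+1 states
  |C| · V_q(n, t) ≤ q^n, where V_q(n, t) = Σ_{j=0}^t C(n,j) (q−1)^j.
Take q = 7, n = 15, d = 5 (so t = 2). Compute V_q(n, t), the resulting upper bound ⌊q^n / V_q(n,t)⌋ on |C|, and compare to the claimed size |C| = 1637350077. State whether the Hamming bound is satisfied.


V_q(n, t) = 3871, q^n = 4747561509943, Hamming bound = 1226443169, |C| = 1637350077 > bound (violated).

Step 1: Compute V_q(n, t) = Σ_{j=0}^2 C(n, j) (q−1)^j.
  j = 0: C(15,0)·(6)^0 = 1·1 = 1.
  j = 1: C(15,1)·(6)^1 = 15·6 = 90.
  j = 2: C(15,2)·(6)^2 = 105·36 = 3780.
  V_q(n, t) = 1 + 90 + 3780 = 3871.
Step 2: q^n = 7^15 = 4747561509943.
Step 3: Hamming bound ⌊q^n / V_q(n,t)⌋ = ⌊4747561509943/3871⌋ = 1226443169.
Step 4: Compare |C| = 1637350077 to 1226443169: violated.
The claimed |C| lies above the Hamming bound, so no 7-ary code of length 15 with d ≥ 5 can have 1637350077 codewords.


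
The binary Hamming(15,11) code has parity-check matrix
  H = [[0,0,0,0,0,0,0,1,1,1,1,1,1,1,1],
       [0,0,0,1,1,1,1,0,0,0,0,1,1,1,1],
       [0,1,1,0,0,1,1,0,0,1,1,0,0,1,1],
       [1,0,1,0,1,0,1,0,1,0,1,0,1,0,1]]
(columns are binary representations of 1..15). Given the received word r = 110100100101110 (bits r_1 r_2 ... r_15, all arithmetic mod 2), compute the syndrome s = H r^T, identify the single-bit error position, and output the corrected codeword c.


s = (0, 1, 0, 1)^T, error position = 5, corrected codeword c = 110110100101110

Compute s = H r^T mod 2 one row at a time:
  s_1 = 0 + 0 + 1 + 0 + 1 + 1 + 1 + 0 = 4 ≡ 0 (mod 2).
  s_2 = 1 + 0 + 0 + 1 + 1 + 1 + 1 + 0 = 5 ≡ 1 (mod 2).
  s_3 = 1 + 0 + 0 + 1 + 1 + 0 + 1 + 0 = 4 ≡ 0 (mod 2).
  s_4 = 1 + 0 + 0 + 1 + 0 + 0 + 1 + 0 = 3 ≡ 1 (mod 2).
s = (0, 1, 0, 1)^T — this equals column 5 of H (binary 0101), so error is at position 5.
Correct: flip bit 5 of r = 110100100101110 to get c = 110110100101110.


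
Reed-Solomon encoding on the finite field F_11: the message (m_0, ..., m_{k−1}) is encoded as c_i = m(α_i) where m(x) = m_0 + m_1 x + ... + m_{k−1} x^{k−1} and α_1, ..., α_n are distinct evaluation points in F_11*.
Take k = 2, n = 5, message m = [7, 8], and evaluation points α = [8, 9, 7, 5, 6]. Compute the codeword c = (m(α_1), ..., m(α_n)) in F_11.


c = [5, 2, 8, 3, 0]

Message polynomial: m(x) = 7 + 8·x (mod 11).
For each evaluation point α_i, compute m(α_i) mod 11:
  α_1 = 8: Horner steps 8 → 5, so m(8) = 5.
  α_2 = 9: Horner steps 8 → 2, so m(9) = 2.
  α_3 = 7: Horner steps 8 → 8, so m(7) = 8.
  α_4 = 5: Horner steps 8 → 3, so m(5) = 3.
  α_5 = 6: Horner steps 8 → 0, so m(6) = 0.
Codeword c = [5, 2, 8, 3, 0] ∈ F_11^5.


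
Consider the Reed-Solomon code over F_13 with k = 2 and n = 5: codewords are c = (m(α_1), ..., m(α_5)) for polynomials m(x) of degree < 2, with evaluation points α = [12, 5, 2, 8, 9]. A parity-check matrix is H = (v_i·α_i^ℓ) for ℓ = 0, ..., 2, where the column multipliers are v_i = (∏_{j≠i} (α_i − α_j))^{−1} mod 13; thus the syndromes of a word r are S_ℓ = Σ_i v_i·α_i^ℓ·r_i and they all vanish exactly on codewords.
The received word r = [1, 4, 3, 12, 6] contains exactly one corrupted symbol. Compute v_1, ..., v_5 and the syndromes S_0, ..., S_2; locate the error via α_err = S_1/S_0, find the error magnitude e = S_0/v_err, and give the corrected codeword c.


S = (6, 12, 11), error at position 3, error magnitude e = 7, c = [1, 4, 9, 12, 6].

Step 1: column multipliers v_i = (∏_{j≠i}(α_i − α_j))^{−1} mod 13.
  i = 1 (α = 12): (12−5)(12−2)(12−8)(12−9) = 7·10·4·3 = 840 ≡ 8, so v_1 = 8^{−1} = 5 (mod 13).
  i = 2 (α = 5): (5−12)(5−2)(5−8)(5−9) = (−7)·3·(−3)·(−4) = −252 ≡ 8, so v_2 = 8^{−1} = 5 (mod 13).
  i = 3 (α = 2): (2−12)(2−5)(2−8)(2−9) = (−10)·(−3)·(−6)·(−7) = 1260 ≡ 12, so v_3 = 12^{−1} = 12 (mod 13).
  i = 4 (α = 8): (8−12)(8−5)(8−2)(8−9) = (−4)·3·6·(−1) = 72 ≡ 7, so v_4 = 7^{−1} = 2 (mod 13).
  i = 5 (α = 9): (9−12)(9−5)(9−2)(9−8) = (−3)·4·7·1 = −84 ≡ 7, so v_5 = 7^{−1} = 2 (mod 13).
  v = [5, 5, 12, 2, 2].
Step 2: syndromes of r = [1, 4, 3, 12, 6] (all sums mod 13).
  S_0 = Σ v_i r_i = 5·1 + 5·4 + 12·3 + 2·12 + 2·6 = 97 ≡ 6.
  S_1 = Σ v_i α_i r_i = 5·12·1 + 5·5·4 + 12·2·3 + 2·8·12 + 2·9·6 = 532 ≡ 12.
  α_i^2 mod 13 = [1, 12, 4, 12, 3].
  S_2 = Σ v_i α_i^2 r_i = 5·1·1 + 5·12·4 + 12·4·3 + 2·12·12 + 2·3·6 = 713 ≡ 11.
  S = (6, 12, 11) ≠ 0, so r is not a codeword (an error is present).
Step 3: locate the error. For a single error e at position i, S_ℓ = v_i·e·α_i^ℓ, so α_err = S_1/S_0.
  S_0^{−1} = 6^{−1} = 11 (mod 13), so α_err = 12·11 = 132 ≡ 2 = α_3. Error position i = 3.
  Consistency check: S_2/S_1 = 11·12 = 132 ≡ 2 = α_err ✓ (single-error assumption holds).
Step 4: error magnitude e = S_0/v_3 = S_0·∏_{j≠3}(α_3 − α_j) = 6·12 = 72 ≡ 7 (mod 13).
Step 5: correct position 3: c_3 = r_3 − e = 3 − 7 ≡ 9 (mod 13). Hence c = [1, 4, 9, 12, 6].
  Check: interpolating c through the α_i gives m(x) = 8 + 7·x (degree < 2) with m(α_i) = c_i for every i, so c is indeed a codeword.


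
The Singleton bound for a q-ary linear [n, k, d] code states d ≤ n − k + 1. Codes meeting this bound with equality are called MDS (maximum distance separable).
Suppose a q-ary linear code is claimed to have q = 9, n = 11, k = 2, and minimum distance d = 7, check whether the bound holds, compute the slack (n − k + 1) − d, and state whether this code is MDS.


Singleton RHS = n − k + 1 = 10, slack = 3, bound satisfied, not MDS.

Singleton bound: d ≤ n − k + 1.
Here n = 11, k = 2, so n − k + 1 = 10.
Given d = 7, check d ≤ 10: YES.
Slack = (n − k + 1) − d = 3.
The code is NOT MDS (slack = 3 > 0).
Description: the claimed parameters are [11, 2, 7]_9; such a code would be non-MDS.


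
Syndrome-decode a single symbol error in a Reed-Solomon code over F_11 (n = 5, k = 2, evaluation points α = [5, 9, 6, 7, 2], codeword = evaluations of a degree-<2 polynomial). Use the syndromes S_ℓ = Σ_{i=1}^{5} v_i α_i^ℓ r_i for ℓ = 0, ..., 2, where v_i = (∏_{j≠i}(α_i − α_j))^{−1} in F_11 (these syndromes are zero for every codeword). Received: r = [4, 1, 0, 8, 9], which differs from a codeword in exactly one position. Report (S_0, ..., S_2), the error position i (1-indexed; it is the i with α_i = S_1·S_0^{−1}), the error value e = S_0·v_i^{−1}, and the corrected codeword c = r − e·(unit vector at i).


S = (5, 8, 4), error at position 3, error magnitude e = 5, c = [4, 1, 6, 8, 9].

Step 1: column multipliers v_i = (∏_{j≠i}(α_i − α_j))^{−1} mod 11.
  i = 1 (α = 5): (5−9)(5−6)(5−7)(5−2) = (−4)·(−1)·(−2)·3 = −24 ≡ 9, so v_1 = 9^{−1} = 5 (mod 11).
  i = 2 (α = 9): (9−5)(9−6)(9−7)(9−2) = 4·3·2·7 = 168 ≡ 3, so v_2 = 3^{−1} = 4 (mod 11).
  i = 3 (α = 6): (6−5)(6−9)(6−7)(6−2) = 1·(−3)·(−1)·4 = 12 ≡ 1, so v_3 = 1^{−1} = 1 (mod 11).
  i = 4 (α = 7): (7−5)(7−9)(7−6)(7−2) = 2·(−2)·1·5 = −20 ≡ 2, so v_4 = 2^{−1} = 6 (mod 11).
  i = 5 (α = 2): (2−5)(2−9)(2−6)(2−7) = (−3)·(−7)·(−4)·(−5) = 420 ≡ 2, so v_5 = 2^{−1} = 6 (mod 11).
  v = [5, 4, 1, 6, 6].
Step 2: syndromes of r = [4, 1, 0, 8, 9] (all sums mod 11).
  S_0 = Σ v_i r_i = 5·4 + 4·1 + 1·0 + 6·8 + 6·9 = 126 ≡ 5.
  S_1 = Σ v_i α_i r_i = 5·5·4 + 4·9·1 + 1·6·0 + 6·7·8 + 6·2·9 = 580 ≡ 8.
  α_i^2 mod 11 = [3, 4, 3, 5, 4].
  S_2 = Σ v_i α_i^2 r_i = 5·3·4 + 4·4·1 + 1·3·0 + 6·5·8 + 6·4·9 = 532 ≡ 4.
  S = (5, 8, 4) ≠ 0, so r is not a codeword (an error is present).
Step 3: locate the error. For a single error e at position i, S_ℓ = v_i·e·α_i^ℓ, so α_err = S_1/S_0.
  S_0^{−1} = 5^{−1} = 9 (mod 11), so α_err = 8·9 = 72 ≡ 6 = α_3. Error position i = 3.
  Consistency check: S_2/S_1 = 4·7 = 28 ≡ 6 = α_err ✓ (single-error assumption holds).
Step 4: error magnitude e = S_0/v_3 = S_0·∏_{j≠3}(α_3 − α_j) = 5·1 = 5 ≡ 5 (mod 11).
Step 5: correct position 3: c_3 = r_3 − e = 0 − 5 ≡ 6 (mod 11). Hence c = [4, 1, 6, 8, 9].
  Check: interpolating c through the α_i gives m(x) = 5 + 2·x (degree < 2) with m(α_i) = c_i for every i, so c is indeed a codeword.


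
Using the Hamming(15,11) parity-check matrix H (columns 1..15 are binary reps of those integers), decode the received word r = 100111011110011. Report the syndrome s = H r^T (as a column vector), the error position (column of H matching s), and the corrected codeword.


s = (0, 1, 1, 1)^T, error position = 7, corrected codeword c = 100111111110011

Compute s = H r^T mod 2 one row at a time:
  s_1 = 1 + 1 + 1 + 1 + 0 + 0 + 1 + 1 = 6 ≡ 0 (mod 2).
  s_2 = 1 + 1 + 1 + 0 + 0 + 0 + 1 + 1 = 5 ≡ 1 (mod 2).
  s_3 = 0 + 0 + 1 + 0 + 1 + 1 + 1 + 1 = 5 ≡ 1 (mod 2).
  s_4 = 1 + 0 + 1 + 0 + 1 + 1 + 0 + 1 = 5 ≡ 1 (mod 2).
s = (0, 1, 1, 1)^T — this equals column 7 of H (binary 0111), so error is at position 7.
Correct: flip bit 7 of r = 100111011110011 to get c = 100111111110011.


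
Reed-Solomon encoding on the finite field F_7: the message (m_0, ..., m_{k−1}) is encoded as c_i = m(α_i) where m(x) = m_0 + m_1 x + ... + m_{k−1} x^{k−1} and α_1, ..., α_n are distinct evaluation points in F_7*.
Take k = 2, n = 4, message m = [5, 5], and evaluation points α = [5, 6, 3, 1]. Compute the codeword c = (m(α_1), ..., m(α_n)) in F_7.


c = [2, 0, 6, 3]

Message polynomial: m(x) = 5 + 5·x (mod 7).
For each evaluation point α_i, compute m(α_i) mod 7:
  α_1 = 5: Horner steps 5 → 2, so m(5) = 2.
  α_2 = 6: Horner steps 5 → 0, so m(6) = 0.
  α_3 = 3: Horner steps 5 → 6, so m(3) = 6.
  α_4 = 1: Horner steps 5 → 3, so m(1) = 3.
Codeword c = [2, 0, 6, 3] ∈ F_7^4.


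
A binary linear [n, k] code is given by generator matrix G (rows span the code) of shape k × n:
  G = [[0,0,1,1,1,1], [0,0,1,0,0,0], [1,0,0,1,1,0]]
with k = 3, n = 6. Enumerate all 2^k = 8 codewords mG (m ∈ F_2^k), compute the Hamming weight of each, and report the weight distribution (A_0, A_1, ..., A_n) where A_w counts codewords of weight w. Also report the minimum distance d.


Weight distribution: A_0 = 1, A_1 = 1, A_2 = 1, A_3 = 3, A_4 = 2. Minimum distance d = 1.

Enumerate all 2^3 = 8 messages m ∈ F_2^3.
For each, compute codeword c = mG in F_2^6, then tally its weight.
  m = 000 → c = 000000, weight = 0.
  m = 100 → c = 001111, weight = 4.
  m = 010 → c = 001000, weight = 1.
  m = 110 → c = 000111, weight = 3.
  m = 001 → c = 100110, weight = 3.
  m = 101 → c = 101001, weight = 3.
  m = 011 → c = 101110, weight = 4.
  m = 111 → c = 100001, weight = 2.
Tally weights:
  weight 0: 1 codewords.
  weight 1: 1 codewords.
  weight 2: 1 codewords.
  weight 3: 3 codewords.
  weight 4: 2 codewords.
Minimum distance d = smallest w > 0 with A_w > 0 = 1.
Sanity: Σ A_w = 8 = 2^3 = 8 ✓.


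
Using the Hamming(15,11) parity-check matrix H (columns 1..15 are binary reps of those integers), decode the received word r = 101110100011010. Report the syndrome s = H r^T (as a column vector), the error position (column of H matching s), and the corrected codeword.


s = (1, 1, 0, 1)^T, error position = 13, corrected codeword c = 101110100011110

Compute s = H r^T mod 2 one row at a time:
  s_1 = 0 + 0 + 0 + 1 + 1 + 0 + 1 + 0 = 3 ≡ 1 (mod 2).
  s_2 = 1 + 1 + 0 + 1 + 1 + 0 + 1 + 0 = 5 ≡ 1 (mod 2).
  s_3 = 0 + 1 + 0 + 1 + 0 + 1 + 1 + 0 = 4 ≡ 0 (mod 2).
  s_4 = 1 + 1 + 1 + 1 + 0 + 1 + 0 + 0 = 5 ≡ 1 (mod 2).
s = (1, 1, 0, 1)^T — this equals column 13 of H (binary 1101), so error is at position 13.
Correct: flip bit 13 of r = 101110100011010 to get c = 101110100011110.


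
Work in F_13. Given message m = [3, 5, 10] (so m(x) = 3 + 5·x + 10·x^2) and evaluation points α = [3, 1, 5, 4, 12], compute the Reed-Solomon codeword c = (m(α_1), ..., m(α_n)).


c = [4, 5, 5, 1, 8]

Message polynomial: m(x) = 3 + 5·x + 10·x^2 (mod 13).
For each evaluation point α_i, compute m(α_i) mod 13:
  α_1 = 3: Horner steps 10 → 9 → 4, so m(3) = 4.
  α_2 = 1: Horner steps 10 → 2 → 5, so m(1) = 5.
  α_3 = 5: Horner steps 10 → 3 → 5, so m(5) = 5.
  α_4 = 4: Horner steps 10 → 6 → 1, so m(4) = 1.
  α_5 = 12: Horner steps 10 → 8 → 8, so m(12) = 8.
Codeword c = [4, 5, 5, 1, 8] ∈ F_13^5.


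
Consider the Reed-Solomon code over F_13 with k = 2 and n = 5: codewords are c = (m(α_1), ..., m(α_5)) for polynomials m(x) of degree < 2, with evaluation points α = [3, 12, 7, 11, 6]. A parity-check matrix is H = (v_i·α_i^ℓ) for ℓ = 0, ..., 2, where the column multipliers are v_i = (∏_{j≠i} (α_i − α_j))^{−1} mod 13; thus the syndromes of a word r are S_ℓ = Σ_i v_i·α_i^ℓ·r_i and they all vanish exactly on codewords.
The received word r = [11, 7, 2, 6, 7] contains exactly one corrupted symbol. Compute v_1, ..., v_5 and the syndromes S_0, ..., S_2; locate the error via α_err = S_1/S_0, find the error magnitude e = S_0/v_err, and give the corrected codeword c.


S = (6, 10, 8), error at position 5, error magnitude e = 6, c = [11, 7, 2, 6, 1].

Step 1: column multipliers v_i = (∏_{j≠i}(α_i − α_j))^{−1} mod 13.
  i = 1 (α = 3): (3−12)(3−7)(3−11)(3−6) = (−9)·(−4)·(−8)·(−3) = 864 ≡ 6, so v_1 = 6^{−1} = 11 (mod 13).
  i = 2 (α = 12): (12−3)(12−7)(12−11)(12−6) = 9·5·1·6 = 270 ≡ 10, so v_2 = 10^{−1} = 4 (mod 13).
  i = 3 (α = 7): (7−3)(7−12)(7−11)(7−6) = 4·(−5)·(−4)·1 = 80 ≡ 2, so v_3 = 2^{−1} = 7 (mod 13).
  i = 4 (α = 11): (11−3)(11−12)(11−7)(11−6) = 8·(−1)·4·5 = −160 ≡ 9, so v_4 = 9^{−1} = 3 (mod 13).
  i = 5 (α = 6): (6−3)(6−12)(6−7)(6−11) = 3·(−6)·(−1)·(−5) = −90 ≡ 1, so v_5 = 1^{−1} = 1 (mod 13).
  v = [11, 4, 7, 3, 1].
Step 2: syndromes of r = [11, 7, 2, 6, 7] (all sums mod 13).
  S_0 = Σ v_i r_i = 11·11 + 4·7 + 7·2 + 3·6 + 1·7 = 188 ≡ 6.
  S_1 = Σ v_i α_i r_i = 11·3·11 + 4·12·7 + 7·7·2 + 3·11·6 + 1·6·7 = 1037 ≡ 10.
  α_i^2 mod 13 = [9, 1, 10, 4, 10].
  S_2 = Σ v_i α_i^2 r_i = 11·9·11 + 4·1·7 + 7·10·2 + 3·4·6 + 1·10·7 = 1399 ≡ 8.
  S = (6, 10, 8) ≠ 0, so r is not a codeword (an error is present).
Step 3: locate the error. For a single error e at position i, S_ℓ = v_i·e·α_i^ℓ, so α_err = S_1/S_0.
  S_0^{−1} = 6^{−1} = 11 (mod 13), so α_err = 10·11 = 110 ≡ 6 = α_5. Error position i = 5.
  Consistency check: S_2/S_1 = 8·4 = 32 ≡ 6 = α_err ✓ (single-error assumption holds).
Step 4: error magnitude e = S_0/v_5 = S_0·∏_{j≠5}(α_5 − α_j) = 6·1 = 6 ≡ 6 (mod 13).
Step 5: correct position 5: c_5 = r_5 − e = 7 − 6 ≡ 1 (mod 13). Hence c = [11, 7, 2, 6, 1].
  Check: interpolating c through the α_i gives m(x) = 8 + 1·x (degree < 2) with m(α_i) = c_i for every i, so c is indeed a codeword.


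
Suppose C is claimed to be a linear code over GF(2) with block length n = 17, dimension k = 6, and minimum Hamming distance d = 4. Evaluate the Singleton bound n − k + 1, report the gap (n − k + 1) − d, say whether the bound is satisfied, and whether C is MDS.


Singleton RHS = n − k + 1 = 12, slack = 8, bound satisfied, not MDS.

Singleton bound: d ≤ n − k + 1.
Here n = 17, k = 6, so n − k + 1 = 12.
Given d = 4, check d ≤ 12: YES.
Slack = (n − k + 1) − d = 8.
The code is NOT MDS (slack = 8 > 0).
Description: the claimed parameters are [17, 6, 4]_2; such a code would be non-MDS.


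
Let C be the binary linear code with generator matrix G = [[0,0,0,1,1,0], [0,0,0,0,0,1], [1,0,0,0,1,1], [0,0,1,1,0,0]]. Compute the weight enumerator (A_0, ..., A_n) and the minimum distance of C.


Weight distribution: A_0 = 1, A_1 = 1, A_2 = 6, A_3 = 6, A_4 = 1, A_5 = 1. Minimum distance d = 1.

Enumerate all 2^4 = 16 messages m ∈ F_2^4.
For each, compute codeword c = mG in F_2^6, then tally its weight.
  m = 0000 → c = 000000, weight = 0.
  m = 1000 → c = 000110, weight = 2.
  m = 0100 → c = 000001, weight = 1.
  m = 1100 → c = 000111, weight = 3.
  m = 0010 → c = 100011, weight = 3.
  m = 1010 → c = 100101, weight = 3.
  m = 0110 → c = 100010, weight = 2.
  m = 1110 → c = 100100, weight = 2.
  m = 0001 → c = 001100, weight = 2.
  m = 1001 → c = 001010, weight = 2.
  m = 0101 → c = 001101, weight = 3.
  m = 1101 → c = 001011, weight = 3.
  m = 0011 → c = 101111, weight = 5.
  m = 1011 → c = 101001, weight = 3.
  m = 0111 → c = 101110, weight = 4.
  m = 1111 → c = 101000, weight = 2.
Tally weights:
  weight 0: 1 codewords.
  weight 1: 1 codewords.
  weight 2: 6 codewords.
  weight 3: 6 codewords.
  weight 4: 1 codewords.
  weight 5: 1 codewords.
Minimum distance d = smallest w > 0 with A_w > 0 = 1.
Sanity: Σ A_w = 16 = 2^4 = 16 ✓.


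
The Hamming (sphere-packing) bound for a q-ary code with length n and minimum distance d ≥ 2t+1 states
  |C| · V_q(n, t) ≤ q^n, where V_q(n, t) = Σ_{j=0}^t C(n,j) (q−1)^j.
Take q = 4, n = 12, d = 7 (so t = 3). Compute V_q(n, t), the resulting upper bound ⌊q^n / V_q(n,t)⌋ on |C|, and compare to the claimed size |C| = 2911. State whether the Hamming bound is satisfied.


V_q(n, t) = 6571, q^n = 16777216, Hamming bound = 2553, |C| = 2911 > bound (violated).

Step 1: Compute V_q(n, t) = Σ_{j=0}^3 C(n, j) (q−1)^j.
  j = 0: C(12,0)·(3)^0 = 1·1 = 1.
  j = 1: C(12,1)·(3)^1 = 12·3 = 36.
  j = 2: C(12,2)·(3)^2 = 66·9 = 594.
  j = 3: C(12,3)·(3)^3 = 220·27 = 5940.
  V_q(n, t) = 1 + 36 + 594 + 5940 = 6571.
Step 2: q^n = 4^12 = 16777216.
Step 3: Hamming bound ⌊q^n / V_q(n,t)⌋ = ⌊16777216/6571⌋ = 2553.
Step 4: Compare |C| = 2911 to 2553: violated.
The claimed |C| lies above the Hamming bound, so no 4-ary code of length 12 with d ≥ 7 can have 2911 codewords.


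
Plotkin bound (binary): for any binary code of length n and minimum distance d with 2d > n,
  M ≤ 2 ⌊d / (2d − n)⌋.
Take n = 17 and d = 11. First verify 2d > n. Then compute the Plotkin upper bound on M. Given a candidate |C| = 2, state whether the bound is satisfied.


Plotkin bound M ≤ 4; given |C| = 2 ≤ bound (satisfied).

Check applicability: 2d = 22, n = 17.
2d − n = 5 > 0, so Plotkin applies.
Compute d/(2d−n) = 11/5 ≈ 2.2000.
⌊d/(2d−n)⌋ = 2.
Plotkin bound: M ≤ 2·2 = 4.
Given |C| = 2, check: satisfied.
This |C| is below the Plotkin bound.


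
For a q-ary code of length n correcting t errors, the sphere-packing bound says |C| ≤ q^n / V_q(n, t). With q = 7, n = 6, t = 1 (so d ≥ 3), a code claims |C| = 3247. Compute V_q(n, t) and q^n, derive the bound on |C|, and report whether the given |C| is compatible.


V_q(n, t) = 37, q^n = 117649, Hamming bound = 3179, |C| = 3247 > bound (violated).

Step 1: Compute V_q(n, t) = Σ_{j=0}^1 C(n, j) (q−1)^j.
  j = 0: C(6,0)·(6)^0 = 1·1 = 1.
  j = 1: C(6,1)·(6)^1 = 6·6 = 36.
  V_q(n, t) = 1 + 36 = 37.
Step 2: q^n = 7^6 = 117649.
Step 3: Hamming bound ⌊q^n / V_q(n,t)⌋ = ⌊117649/37⌋ = 3179.
Step 4: Compare |C| = 3247 to 3179: violated.
The claimed |C| lies above the Hamming bound, so no 7-ary code of length 6 with d ≥ 3 can have 3247 codewords.


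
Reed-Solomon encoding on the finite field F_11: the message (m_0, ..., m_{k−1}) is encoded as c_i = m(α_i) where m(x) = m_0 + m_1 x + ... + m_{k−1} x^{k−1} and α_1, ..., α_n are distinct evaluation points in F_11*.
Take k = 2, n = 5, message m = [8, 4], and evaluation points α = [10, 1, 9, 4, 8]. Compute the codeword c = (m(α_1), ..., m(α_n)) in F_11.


c = [4, 1, 0, 2, 7]

Message polynomial: m(x) = 8 + 4·x (mod 11).
For each evaluation point α_i, compute m(α_i) mod 11:
  α_1 = 10: Horner steps 4 → 4, so m(10) = 4.
  α_2 = 1: Horner steps 4 → 1, so m(1) = 1.
  α_3 = 9: Horner steps 4 → 0, so m(9) = 0.
  α_4 = 4: Horner steps 4 → 2, so m(4) = 2.
  α_5 = 8: Horner steps 4 → 7, so m(8) = 7.
Codeword c = [4, 1, 0, 2, 7] ∈ F_11^5.


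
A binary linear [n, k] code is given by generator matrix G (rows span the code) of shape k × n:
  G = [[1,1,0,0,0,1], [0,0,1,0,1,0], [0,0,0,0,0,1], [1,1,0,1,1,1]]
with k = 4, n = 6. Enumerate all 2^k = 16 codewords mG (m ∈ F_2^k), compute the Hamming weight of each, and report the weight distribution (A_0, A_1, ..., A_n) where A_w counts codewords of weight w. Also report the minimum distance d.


Weight distribution: A_0 = 1, A_1 = 1, A_2 = 4, A_3 = 4, A_4 = 3, A_5 = 3. Minimum distance d = 1.

Enumerate all 2^4 = 16 messages m ∈ F_2^4.
For each, compute codeword c = mG in F_2^6, then tally its weight.
  m = 0000 → c = 000000, weight = 0.
  m = 1000 → c = 110001, weight = 3.
  m = 0100 → c = 001010, weight = 2.
  m = 1100 → c = 111011, weight = 5.
  m = 0010 → c = 000001, weight = 1.
  m = 1010 → c = 110000, weight = 2.
  m = 0110 → c = 001011, weight = 3.
  m = 1110 → c = 111010, weight = 4.
  m = 0001 → c = 110111, weight = 5.
  m = 1001 → c = 000110, weight = 2.
  m = 0101 → c = 111101, weight = 5.
  m = 1101 → c = 001100, weight = 2.
  m = 0011 → c = 110110, weight = 4.
  m = 1011 → c = 000111, weight = 3.
  m = 0111 → c = 111100, weight = 4.
  m = 1111 → c = 001101, weight = 3.
Tally weights:
  weight 0: 1 codewords.
  weight 1: 1 codewords.
  weight 2: 4 codewords.
  weight 3: 4 codewords.
  weight 4: 3 codewords.
  weight 5: 3 codewords.
Minimum distance d = smallest w > 0 with A_w > 0 = 1.
Sanity: Σ A_w = 16 = 2^4 = 16 ✓.


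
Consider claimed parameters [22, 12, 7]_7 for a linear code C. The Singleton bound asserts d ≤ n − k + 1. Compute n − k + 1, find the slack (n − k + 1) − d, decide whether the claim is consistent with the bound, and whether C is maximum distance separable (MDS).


Singleton RHS = n − k + 1 = 11, slack = 4, bound satisfied, not MDS.

Singleton bound: d ≤ n − k + 1.
Here n = 22, k = 12, so n − k + 1 = 11.
Given d = 7, check d ≤ 11: YES.
Slack = (n − k + 1) − d = 4.
The code is NOT MDS (slack = 4 > 0).
Description: the claimed parameters are [22, 12, 7]_7; such a code would be non-MDS.


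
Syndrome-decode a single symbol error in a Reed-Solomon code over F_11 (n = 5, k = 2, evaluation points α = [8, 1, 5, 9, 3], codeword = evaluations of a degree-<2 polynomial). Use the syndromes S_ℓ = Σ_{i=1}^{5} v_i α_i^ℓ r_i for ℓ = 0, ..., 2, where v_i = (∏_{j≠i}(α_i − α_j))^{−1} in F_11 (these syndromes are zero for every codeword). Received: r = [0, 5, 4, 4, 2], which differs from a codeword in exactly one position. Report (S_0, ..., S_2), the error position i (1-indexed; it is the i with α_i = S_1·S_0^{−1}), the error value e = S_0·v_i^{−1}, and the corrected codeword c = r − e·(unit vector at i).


S = (2, 10, 6), error at position 3, error magnitude e = 5, c = [0, 5, 10, 4, 2].

Step 1: column multipliers v_i = (∏_{j≠i}(α_i − α_j))^{−1} mod 11.
  i = 1 (α = 8): (8−1)(8−5)(8−9)(8−3) = 7·3·(−1)·5 = −105 ≡ 5, so v_1 = 5^{−1} = 9 (mod 11).
  i = 2 (α = 1): (1−8)(1−5)(1−9)(1−3) = (−7)·(−4)·(−8)·(−2) = 448 ≡ 8, so v_2 = 8^{−1} = 7 (mod 11).
  i = 3 (α = 5): (5−8)(5−1)(5−9)(5−3) = (−3)·4·(−4)·2 = 96 ≡ 8, so v_3 = 8^{−1} = 7 (mod 11).
  i = 4 (α = 9): (9−8)(9−1)(9−5)(9−3) = 1·8·4·6 = 192 ≡ 5, so v_4 = 5^{−1} = 9 (mod 11).
  i = 5 (α = 3): (3−8)(3−1)(3−5)(3−9) = (−5)·2·(−2)·(−6) = −120 ≡ 1, so v_5 = 1^{−1} = 1 (mod 11).
  v = [9, 7, 7, 9, 1].
Step 2: syndromes of r = [0, 5, 4, 4, 2] (all sums mod 11).
  S_0 = Σ v_i r_i = 9·0 + 7·5 + 7·4 + 9·4 + 1·2 = 101 ≡ 2.
  S_1 = Σ v_i α_i r_i = 9·8·0 + 7·1·5 + 7·5·4 + 9·9·4 + 1·3·2 = 505 ≡ 10.
  α_i^2 mod 11 = [9, 1, 3, 4, 9].
  S_2 = Σ v_i α_i^2 r_i = 9·9·0 + 7·1·5 + 7·3·4 + 9·4·4 + 1·9·2 = 281 ≡ 6.
  S = (2, 10, 6) ≠ 0, so r is not a codeword (an error is present).
Step 3: locate the error. For a single error e at position i, S_ℓ = v_i·e·α_i^ℓ, so α_err = S_1/S_0.
  S_0^{−1} = 2^{−1} = 6 (mod 11), so α_err = 10·6 = 60 ≡ 5 = α_3. Error position i = 3.
  Consistency check: S_2/S_1 = 6·10 = 60 ≡ 5 = α_err ✓ (single-error assumption holds).
Step 4: error magnitude e = S_0/v_3 = S_0·∏_{j≠3}(α_3 − α_j) = 2·8 = 16 ≡ 5 (mod 11).
Step 5: correct position 3: c_3 = r_3 − e = 4 − 5 ≡ 10 (mod 11). Hence c = [0, 5, 10, 4, 2].
  Check: interpolating c through the α_i gives m(x) = 1 + 4·x (degree < 2) with m(α_i) = c_i for every i, so c is indeed a codeword.


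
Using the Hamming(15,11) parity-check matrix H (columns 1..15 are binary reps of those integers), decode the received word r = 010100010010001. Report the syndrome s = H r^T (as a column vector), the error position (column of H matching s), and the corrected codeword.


s = (1, 0, 1, 0)^T, error position = 10, corrected codeword c = 010100010110001

Compute s = H r^T mod 2 one row at a time:
  s_1 = 1 + 0 + 0 + 1 + 0 + 0 + 0 + 1 = 3 ≡ 1 (mod 2).
  s_2 = 1 + 0 + 0 + 0 + 0 + 0 + 0 + 1 = 2 ≡ 0 (mod 2).
  s_3 = 1 + 0 + 0 + 0 + 0 + 1 + 0 + 1 = 3 ≡ 1 (mod 2).
  s_4 = 0 + 0 + 0 + 0 + 0 + 1 + 0 + 1 = 2 ≡ 0 (mod 2).
s = (1, 0, 1, 0)^T — this equals column 10 of H (binary 1010), so error is at position 10.
Correct: flip bit 10 of r = 010100010010001 to get c = 010100010110001.


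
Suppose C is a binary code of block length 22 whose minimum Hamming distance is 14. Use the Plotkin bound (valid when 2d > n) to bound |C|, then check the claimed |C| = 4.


Plotkin bound M ≤ 4; given |C| = 4 ≤ bound (satisfied).

Check applicability: 2d = 28, n = 22.
2d − n = 6 > 0, so Plotkin applies.
Compute d/(2d−n) = 14/6 ≈ 2.3333.
⌊d/(2d−n)⌋ = 2.
Plotkin bound: M ≤ 2·2 = 4.
Given |C| = 4, check: satisfied.
This |C| is at the Plotkin bound.


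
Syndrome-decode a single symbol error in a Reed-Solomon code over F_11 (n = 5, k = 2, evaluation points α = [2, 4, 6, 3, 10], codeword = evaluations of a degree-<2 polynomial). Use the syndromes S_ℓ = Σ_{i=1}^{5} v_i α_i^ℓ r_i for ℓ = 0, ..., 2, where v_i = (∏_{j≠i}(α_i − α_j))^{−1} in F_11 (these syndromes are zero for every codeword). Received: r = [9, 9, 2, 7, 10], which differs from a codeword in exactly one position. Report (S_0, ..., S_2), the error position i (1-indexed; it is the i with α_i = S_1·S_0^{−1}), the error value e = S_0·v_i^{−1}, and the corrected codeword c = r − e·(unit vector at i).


S = (9, 7, 3), error at position 1, error magnitude e = 4, c = [5, 9, 2, 7, 10].

Step 1: column multipliers v_i = (∏_{j≠i}(α_i − α_j))^{−1} mod 11.
  i = 1 (α = 2): (2−4)(2−6)(2−3)(2−10) = (−2)·(−4)·(−1)·(−8) = 64 ≡ 9, so v_1 = 9^{−1} = 5 (mod 11).
  i = 2 (α = 4): (4−2)(4−6)(4−3)(4−10) = 2·(−2)·1·(−6) = 24 ≡ 2, so v_2 = 2^{−1} = 6 (mod 11).
  i = 3 (α = 6): (6−2)(6−4)(6−3)(6−10) = 4·2·3·(−4) = −96 ≡ 3, so v_3 = 3^{−1} = 4 (mod 11).
  i = 4 (α = 3): (3−2)(3−4)(3−6)(3−10) = 1·(−1)·(−3)·(−7) = −21 ≡ 1, so v_4 = 1^{−1} = 1 (mod 11).
  i = 5 (α = 10): (10−2)(10−4)(10−6)(10−3) = 8·6·4·7 = 1344 ≡ 2, so v_5 = 2^{−1} = 6 (mod 11).
  v = [5, 6, 4, 1, 6].
Step 2: syndromes of r = [9, 9, 2, 7, 10] (all sums mod 11).
  S_0 = Σ v_i r_i = 5·9 + 6·9 + 4·2 + 1·7 + 6·10 = 174 ≡ 9.
  S_1 = Σ v_i α_i r_i = 5·2·9 + 6·4·9 + 4·6·2 + 1·3·7 + 6·10·10 = 975 ≡ 7.
  α_i^2 mod 11 = [4, 5, 3, 9, 1].
  S_2 = Σ v_i α_i^2 r_i = 5·4·9 + 6·5·9 + 4·3·2 + 1·9·7 + 6·1·10 = 597 ≡ 3.
  S = (9, 7, 3) ≠ 0, so r is not a codeword (an error is present).
Step 3: locate the error. For a single error e at position i, S_ℓ = v_i·e·α_i^ℓ, so α_err = S_1/S_0.
  S_0^{−1} = 9^{−1} = 5 (mod 11), so α_err = 7·5 = 35 ≡ 2 = α_1. Error position i = 1.
  Consistency check: S_2/S_1 = 3·8 = 24 ≡ 2 = α_err ✓ (single-error assumption holds).
Step 4: error magnitude e = S_0/v_1 = S_0·∏_{j≠1}(α_1 − α_j) = 9·9 = 81 ≡ 4 (mod 11).
Step 5: correct position 1: c_1 = r_1 − e = 9 − 4 ≡ 5 (mod 11). Hence c = [5, 9, 2, 7, 10].
  Check: interpolating c through the α_i gives m(x) = 1 + 2·x (degree < 2) with m(α_i) = c_i for every i, so c is indeed a codeword.
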